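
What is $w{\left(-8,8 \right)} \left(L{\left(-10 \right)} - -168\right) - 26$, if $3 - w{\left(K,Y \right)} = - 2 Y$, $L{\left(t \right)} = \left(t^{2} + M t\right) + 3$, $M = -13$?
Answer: $7593$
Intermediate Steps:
$L{\left(t \right)} = 3 + t^{2} - 13 t$ ($L{\left(t \right)} = \left(t^{2} - 13 t\right) + 3 = 3 + t^{2} - 13 t$)
$w{\left(K,Y \right)} = 3 + 2 Y$ ($w{\left(K,Y \right)} = 3 - - 2 Y = 3 + 2 Y$)
$w{\left(-8,8 \right)} \left(L{\left(-10 \right)} - -168\right) - 26 = \left(3 + 2 \cdot 8\right) \left(\left(3 + \left(-10\right)^{2} - -130\right) - -168\right) - 26 = \left(3 + 16\right) \left(\left(3 + 100 + 130\right) + 168\right) - 26 = 19 \left(233 + 168\right) - 26 = 19 \cdot 401 - 26 = 7619 - 26 = 7593$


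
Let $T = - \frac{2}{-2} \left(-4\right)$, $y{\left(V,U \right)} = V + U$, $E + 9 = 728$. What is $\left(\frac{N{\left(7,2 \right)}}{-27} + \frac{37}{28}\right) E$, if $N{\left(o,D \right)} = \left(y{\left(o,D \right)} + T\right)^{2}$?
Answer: $\frac{214981}{756} \approx 284.37$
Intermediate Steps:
$E = 719$ ($E = -9 + 728 = 719$)
$y{\left(V,U \right)} = U + V$
$T = -4$ ($T = \left(-2\right) \left(- \frac{1}{2}\right) \left(-4\right) = 1 \left(-4\right) = -4$)
$N{\left(o,D \right)} = \left(-4 + D + o\right)^{2}$ ($N{\left(o,D \right)} = \left(\left(D + o\right) - 4\right)^{2} = \left(-4 + D + o\right)^{2}$)
$\left(\frac{N{\left(7,2 \right)}}{-27} + \frac{37}{28}\right) E = \left(\frac{\left(-4 + 2 + 7\right)^{2}}{-27} + \frac{37}{28}\right) 719 = \left(5^{2} \left(- \frac{1}{27}\right) + 37 \cdot \frac{1}{28}\right) 719 = \left(25 \left(- \frac{1}{27}\right) + \frac{37}{28}\right) 719 = \left(- \frac{25}{27} + \frac{37}{28}\right) 719 = \frac{299}{756} \cdot 719 = \frac{214981}{756}$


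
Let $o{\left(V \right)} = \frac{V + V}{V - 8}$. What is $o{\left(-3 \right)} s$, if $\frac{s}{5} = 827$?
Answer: $\frac{24810}{11} \approx 2255.5$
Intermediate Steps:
$o{\left(V \right)} = \frac{2 V}{-8 + V}$
$s = 4135$ ($s = 5 \cdot 827 = 4135$)
$o{\left(-3 \right)} s = 2 \left(-3\right) \frac{1}{-8 - 3} \cdot 4135 = 2 \left(-3\right) \frac{1}{-11} \cdot 4135 = 2 \left(-3\right) \left(- \frac{1}{11}\right) 4135 = \frac{6}{11} \cdot 4135 = \frac{24810}{11}$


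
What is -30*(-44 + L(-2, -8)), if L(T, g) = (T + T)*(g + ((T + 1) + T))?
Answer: 0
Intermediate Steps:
L(T, g) = 2*T*(1 + g + 2*T) (L(T, g) = (2*T)*(g + ((1 + T) + T)) = (2*T)*(g + (1 + 2*T)) = (2*T)*(1 + g + 2*T) = 2*T*(1 + g + 2*T))
-30*(-44 + L(-2, -8)) = -30*(-44 + 2*(-2)*(1 - 8 + 2*(-2))) = -30*(-44 + 2*(-2)*(1 - 8 - 4)) = -30*(-44 + 2*(-2)*(-11)) = -30*(-44 + 44) = -30*0 = 0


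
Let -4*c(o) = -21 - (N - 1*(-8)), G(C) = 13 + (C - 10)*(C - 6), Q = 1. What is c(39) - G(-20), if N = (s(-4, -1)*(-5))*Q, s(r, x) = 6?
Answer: -3173/4 ≈ -793.25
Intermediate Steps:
G(C) = 13 + (-10 + C)*(-6 + C)
N = -30 (N = (6*(-5))*1 = -30*1 = -30)
c(o) = -1/4 (c(o) = -(-21 - (-30 - 1*(-8)))/4 = -(-21 - (-30 + 8))/4 = -(-21 - 1*(-22))/4 = -(-21 + 22)/4 = -1/4*1 = -1/4)
c(39) - G(-20) = -1/4 - (73 + (-20)**2 - 16*(-20)) = -1/4 - (73 + 400 + 320) = -1/4 - 1*793 = -1/4 - 793 = -3173/4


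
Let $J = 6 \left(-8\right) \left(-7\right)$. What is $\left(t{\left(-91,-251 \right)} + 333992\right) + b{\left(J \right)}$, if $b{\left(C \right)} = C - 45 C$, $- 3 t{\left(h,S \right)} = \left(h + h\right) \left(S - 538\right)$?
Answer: $271342$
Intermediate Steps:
$t{\left(h,S \right)} = - \frac{2 h \left(-538 + S\right)}{3}$ ($t{\left(h,S \right)} = - \frac{\left(h + h\right) \left(S - 538\right)}{3} = - \frac{2 h \left(-538 + S\right)}{3}$)
$J = 336$ ($J = \left(-48\right) \left(-7\right) = 336$)
$b{\left(C \right)} = - 44 C$ ($b{\left(C \right)} = C - 45 C = - 44 C$)
$\left(t{\left(-91,-251 \right)} + 333992\right) + b{\left(J \right)} = \left(\frac{2}{3} \left(-91\right) \left(538 - -251\right) + 333992\right) - 14784 = \left(\frac{2}{3} \left(-91\right) \left(538 + 251\right) + 333992\right) - 14784 = \left(\frac{2}{3} \left(-91\right) 789 + 333992\right) - 14784 = \left(-47866 + 333992\right) - 14784 = 286126 - 14784 = 271342$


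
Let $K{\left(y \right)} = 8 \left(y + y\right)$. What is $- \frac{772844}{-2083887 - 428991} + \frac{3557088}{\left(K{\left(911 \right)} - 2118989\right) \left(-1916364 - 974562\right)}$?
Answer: $\frac{43534830788914342}{141551866284753783} \approx 0.30755$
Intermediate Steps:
$K{\left(y \right)} = 16 y$ ($K{\left(y \right)} = 8 \cdot 2 y = 16 y$)
$- \frac{772844}{-2083887 - 428991} + \frac{3557088}{\left(K{\left(911 \right)} - 2118989\right) \left(-1916364 - 974562\right)} = - \frac{772844}{-2083887 - 428991} + \frac{3557088}{\left(16 \cdot 911 - 2118989\right) \left(-1916364 - 974562\right)} = - \frac{772844}{-2083887 - 428991} + \frac{3557088}{\left(14576 - 2118989\right) \left(-2890926\right)} = - \frac{772844}{-2512878} + \frac{3557088}{\left(-2104413\right) \left(-2890926\right)} = \left(-772844\right) \left(- \frac{1}{2512878}\right) + \frac{3557088}{6083702256438} = \frac{386422}{1256439} + 3557088 \cdot \frac{1}{6083702256438} = \frac{386422}{1256439} + \frac{65872}{112661152897} = \frac{43534830788914342}{141551866284753783}$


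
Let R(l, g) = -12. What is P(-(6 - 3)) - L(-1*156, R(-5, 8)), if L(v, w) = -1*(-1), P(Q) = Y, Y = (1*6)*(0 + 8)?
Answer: 47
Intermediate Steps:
Y = 48 (Y = 6*8 = 48)
P(Q) = 48
L(v, w) = 1
P(-(6 - 3)) - L(-1*156, R(-5, 8)) = 48 - 1*1 = 48 - 1 = 47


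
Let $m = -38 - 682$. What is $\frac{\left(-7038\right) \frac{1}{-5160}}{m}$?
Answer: $- \frac{391}{206400} \approx -0.0018944$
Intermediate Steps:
$m = -720$ ($m = -38 - 682 = -720$)
$\frac{\left(-7038\right) \frac{1}{-5160}}{m} = \frac{\left(-7038\right) \frac{1}{-5160}}{-720} = \left(-7038\right) \left(- \frac{1}{5160}\right) \left(- \frac{1}{720}\right) = \frac{1173}{860} \left(- \frac{1}{720}\right) = - \frac{391}{206400}$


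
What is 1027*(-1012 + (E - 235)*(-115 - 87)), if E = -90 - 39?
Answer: 74473932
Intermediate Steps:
E = -129
1027*(-1012 + (E - 235)*(-115 - 87)) = 1027*(-1012 + (-129 - 235)*(-115 - 87)) = 1027*(-1012 - 364*(-202)) = 1027*(-1012 + 73528) = 1027*72516 = 74473932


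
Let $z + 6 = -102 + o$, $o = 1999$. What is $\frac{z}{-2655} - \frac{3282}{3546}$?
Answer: $- \frac{856622}{523035} \approx -1.6378$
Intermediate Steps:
$z = 1891$ ($z = -6 + \left(-102 + 1999\right) = -6 + 1897 = 1891$)
$\frac{z}{-2655} - \frac{3282}{3546} = \frac{1891}{-2655} - \frac{3282}{3546} = 1891 \left(- \frac{1}{2655}\right) - \frac{547}{591} = - \frac{1891}{2655} - \frac{547}{591} = - \frac{856622}{523035}$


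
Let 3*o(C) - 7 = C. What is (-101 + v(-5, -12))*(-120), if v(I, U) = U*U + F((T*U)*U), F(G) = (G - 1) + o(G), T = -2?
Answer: 40760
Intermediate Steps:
o(C) = 7/3 + C/3
F(G) = 4/3 + 4*G/3 (F(G) = (G - 1) + (7/3 + G/3) = (-1 + G) + (7/3 + G/3) = 4/3 + 4*G/3)
v(I, U) = 4/3 - 5*U²/3 (v(I, U) = U*U + (4/3 + 4*((-2*U)*U)/3) = U² + (4/3 + 4*(-2*U²)/3) = U² + (4/3 - 8*U²/3) = 4/3 - 5*U²/3)
(-101 + v(-5, -12))*(-120) = (-101 + (4/3 - 5/3*(-12)²))*(-120) = (-101 + (4/3 - 5/3*144))*(-120) = (-101 + (4/3 - 240))*(-120) = (-101 - 716/3)*(-120) = -1019/3*(-120) = 40760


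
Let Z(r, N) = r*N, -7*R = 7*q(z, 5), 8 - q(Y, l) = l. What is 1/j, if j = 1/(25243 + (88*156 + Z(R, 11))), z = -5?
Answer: 38938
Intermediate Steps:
q(Y, l) = 8 - l
R = -3 (R = -(8 - 1*5) = -(8 - 5) = -3 ≈ -3.0000)
Z(r, N) = N*r
j = 1/38938 (j = 1/(25243 + (88*156 + 11*(-3))) = 1/(25243 + (13728 - 33)) = 1/(25243 + 13695) = 1/38938 ≈ 2.5682e-5)
1/j = 1/(1/38938) = 38938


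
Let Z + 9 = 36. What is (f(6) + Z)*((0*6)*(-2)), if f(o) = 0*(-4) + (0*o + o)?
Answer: 0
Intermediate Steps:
Z = 27 (Z = -9 + 36 = 27)
f(o) = o (f(o) = 0 + (0 + o) = 0 + o = o)
(f(6) + Z)*((0*6)*(-2)) = (6 + 27)*((0*6)*(-2)) = 33*(0*(-2)) = 33*0 = 0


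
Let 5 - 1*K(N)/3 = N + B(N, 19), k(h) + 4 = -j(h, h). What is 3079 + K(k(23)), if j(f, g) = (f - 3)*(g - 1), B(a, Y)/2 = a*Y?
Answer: 55042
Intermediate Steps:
B(a, Y) = 2*Y*a (B(a, Y) = 2*(a*Y) = 2*(Y*a) = 2*Y*a)
j(f, g) = (-1 + g)*(-3 + f) (j(f, g) = (-3 + f)*(-1 + g) = (-1 + g)*(-3 + f))
k(h) = -7 - h² + 4*h (k(h) = -4 - (3 - h - 3*h + h*h) = -4 - (3 - h - 3*h + h²) = -4 - (3 + h² - 4*h) = -4 + (-3 - h² + 4*h) = -7 - h² + 4*h)
K(N) = 15 - 117*N (K(N) = 15 - 3*(N + 2*19*N) = 15 - 3*(N + 38*N) = 15 - 117*N)
3079 + K(k(23)) = 3079 + (15 - 117*(-7 - 1*23² + 4*23)) = 3079 + (15 - 117*(-7 - 1*529 + 92)) = 3079 + (15 - 117*(-7 - 529 + 92)) = 3079 + (15 - 117*(-444)) = 3079 + (15 + 51948) = 3079 + 51963 = 55042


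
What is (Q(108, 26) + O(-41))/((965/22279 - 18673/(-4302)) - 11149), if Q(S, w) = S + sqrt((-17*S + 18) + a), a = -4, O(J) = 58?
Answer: -15910146828/1068147465245 - 95844258*I*sqrt(1822)/1068147465245 ≈ -0.014895 - 0.0038301*I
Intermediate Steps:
Q(S, w) = S + sqrt(14 - 17*S) (Q(S, w) = S + sqrt((-17*S + 18) - 4) = S + sqrt((18 - 17*S) - 4) = S + sqrt(14 - 17*S))
(Q(108, 26) + O(-41))/((965/22279 - 18673/(-4302)) - 11149) = ((108 + sqrt(14 - 17*108)) + 58)/((965/22279 - 18673/(-4302)) - 11149) = ((108 + sqrt(14 - 1836)) + 58)/((965*(1/22279) - 18673*(-1/4302)) - 11149) = ((108 + sqrt(-1822)) + 58)/((965/22279 + 18673/4302) - 11149) = ((108 + I*sqrt(1822)) + 58)/(420167197/95844258 - 11149) = (166 + I*sqrt(1822))/(-1068147465245/95844258) = (166 + I*sqrt(1822))*(-95844258/1068147465245) = -15910146828/1068147465245 - 95844258*I*sqrt(1822)/1068147465245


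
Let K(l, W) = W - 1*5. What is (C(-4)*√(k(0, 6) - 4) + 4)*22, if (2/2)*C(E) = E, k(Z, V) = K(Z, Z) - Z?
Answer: 88 - 264*I ≈ 88.0 - 264.0*I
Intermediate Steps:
K(l, W) = -5 + W (K(l, W) = W - 5 = -5 + W)
k(Z, V) = -5 (k(Z, V) = (-5 + Z) - Z = -5)
C(E) = E
(C(-4)*√(k(0, 6) - 4) + 4)*22 = (-4*√(-5 - 4) + 4)*22 = (-12*I + 4)*22 = (4 - 12*I)*22 = 88 - 264*I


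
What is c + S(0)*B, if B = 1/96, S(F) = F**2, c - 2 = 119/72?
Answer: 263/72 ≈ 3.6528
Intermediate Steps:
c = 263/72 (c = 2 + 119/72 = 263/72 ≈ 3.6528)
B = 1/96 ≈ 0.010417
c + S(0)*B = 263/72 + 0**2*(1/96) = 263/72 + 0*(1/96) = 263/72 + 0 = 263/72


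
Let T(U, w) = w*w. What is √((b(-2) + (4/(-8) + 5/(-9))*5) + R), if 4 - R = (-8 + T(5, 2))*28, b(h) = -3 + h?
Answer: √3806/6 ≈ 10.282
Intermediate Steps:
T(U, w) = w²
R = 116 (R = 4 - (-8 + 2²)*28 = 4 - (-8 + 4)*28 = 4 - (-4)*28 = 4 - 1*(-112) = 4 + 112 = 116)
√((b(-2) + (4/(-8) + 5/(-9))*5) + R) = √(((-3 - 2) + (4/(-8) + 5/(-9))*5) + 116) = √((-5 + (4*(-⅛) + 5*(-⅑))*5) + 116) = √((-5 + (-½ - 5/9)*5) + 116) = √((-5 - 19/18*5) + 116) = √((-5 - 95/18) + 116) = √(-185/18 + 116) = √(1903/18) = √3806/6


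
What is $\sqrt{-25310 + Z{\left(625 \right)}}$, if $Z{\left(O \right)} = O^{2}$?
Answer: $\sqrt{365315} \approx 604.41$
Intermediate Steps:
$\sqrt{-25310 + Z{\left(625 \right)}} = \sqrt{-25310 + 625^{2}} = \sqrt{-25310 + 390625} = \sqrt{365315}$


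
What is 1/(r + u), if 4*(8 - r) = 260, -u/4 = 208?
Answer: -1/889 ≈ -0.0011249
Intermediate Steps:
u = -832 (u = -4*208 = -832)
r = -57 (r = 8 - ¼*260 = 8 - 65 = -57)
1/(r + u) = 1/(-57 - 832) = 1/(-889) = -1/889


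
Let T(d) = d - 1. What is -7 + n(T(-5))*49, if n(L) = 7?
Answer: 336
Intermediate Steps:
T(d) = -1 + d
-7 + n(T(-5))*49 = -7 + 7*49 = -7 + 343 = 336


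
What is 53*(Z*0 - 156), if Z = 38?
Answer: -8268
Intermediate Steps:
53*(Z*0 - 156) = 53*(38*0 - 156) = 53*(0 - 156) = 53*(-156) = -8268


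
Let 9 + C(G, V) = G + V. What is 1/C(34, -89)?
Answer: -1/64 ≈ -0.015625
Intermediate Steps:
C(G, V) = -9 + G + V (C(G, V) = -9 + (G + V) = -9 + G + V)
1/C(34, -89) = 1/(-9 + 34 - 89) = 1/(-64) = -1/64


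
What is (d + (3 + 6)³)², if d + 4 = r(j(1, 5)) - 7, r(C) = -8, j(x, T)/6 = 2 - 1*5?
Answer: 504100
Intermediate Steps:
j(x, T) = -18 (j(x, T) = 6*(2 - 1*5) = 6*(2 - 5) = 6*(-3) = -18)
d = -19 (d = -4 + (-8 - 7) = -4 - 15 = -19)
(d + (3 + 6)³)² = (-19 + (3 + 6)³)² = (-19 + 9³)² = (-19 + 729)² = 710² = 504100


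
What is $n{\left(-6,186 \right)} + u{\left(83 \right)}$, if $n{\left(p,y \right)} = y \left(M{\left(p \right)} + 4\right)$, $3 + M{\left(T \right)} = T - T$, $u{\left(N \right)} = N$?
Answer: $269$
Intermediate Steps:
$M{\left(T \right)} = -3$ ($M{\left(T \right)} = -3 + \left(T - T\right) = -3 + 0 = -3$)
$n{\left(p,y \right)} = y$ ($n{\left(p,y \right)} = y \left(-3 + 4\right) = y 1 = y$)
$n{\left(-6,186 \right)} + u{\left(83 \right)} = 186 + 83 = 269$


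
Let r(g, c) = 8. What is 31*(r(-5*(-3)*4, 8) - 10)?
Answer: -62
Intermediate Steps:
31*(r(-5*(-3)*4, 8) - 10) = 31*(8 - 10) = 31*(-2) = -62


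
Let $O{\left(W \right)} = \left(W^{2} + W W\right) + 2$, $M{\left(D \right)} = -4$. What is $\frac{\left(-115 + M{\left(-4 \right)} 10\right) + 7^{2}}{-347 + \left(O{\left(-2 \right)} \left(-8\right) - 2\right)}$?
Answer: $\frac{106}{429} \approx 0.24709$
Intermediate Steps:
$O{\left(W \right)} = 2 + 2 W^{2}$ ($O{\left(W \right)} = \left(W^{2} + W^{2}\right) + 2 = 2 W^{2} + 2 = 2 + 2 W^{2}$)
$\frac{\left(-115 + M{\left(-4 \right)} 10\right) + 7^{2}}{-347 + \left(O{\left(-2 \right)} \left(-8\right) - 2\right)} = \frac{\left(-115 - 40\right) + 7^{2}}{-347 + \left(\left(2 + 2 \left(-2\right)^{2}\right) \left(-8\right) - 2\right)} = \frac{\left(-115 - 40\right) + 49}{-347 + \left(\left(2 + 2 \cdot 4\right) \left(-8\right) - 2\right)} = \frac{-155 + 49}{-347 + \left(\left(2 + 8\right) \left(-8\right) - 2\right)} = - \frac{106}{-347 + \left(10 \left(-8\right) - 2\right)} = - \frac{106}{-347 - 82} = - \frac{106}{-429} = \left(-106\right) \left(- \frac{1}{429}\right) = \frac{106}{429}$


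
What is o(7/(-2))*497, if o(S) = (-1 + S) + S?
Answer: -3976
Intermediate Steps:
o(S) = -1 + 2*S
o(7/(-2))*497 = (-1 + 2*(7/(-2)))*497 = (-1 + 2*(7*(-½)))*497 = (-1 + 2*(-7/2))*497 = (-1 - 7)*497 = -8*497 = -3976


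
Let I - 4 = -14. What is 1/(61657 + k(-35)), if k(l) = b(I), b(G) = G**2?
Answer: 1/61757 ≈ 1.6192e-5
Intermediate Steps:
I = -10 (I = 4 - 14 = -10)
k(l) = 100 (k(l) = (-10)**2 = 100)
1/(61657 + k(-35)) = 1/(61657 + 100) = 1/61757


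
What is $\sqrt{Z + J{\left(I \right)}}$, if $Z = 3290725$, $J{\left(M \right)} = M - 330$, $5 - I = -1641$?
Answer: $\sqrt{3292041} \approx 1814.4$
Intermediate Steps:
$I = 1646$ ($I = 5 - -1641 = 5 + 1641 = 1646$)
$J{\left(M \right)} = -330 + M$ ($J{\left(M \right)} = M - 330 = -330 + M$)
$\sqrt{Z + J{\left(I \right)}} = \sqrt{3290725 + \left(-330 + 1646\right)} = \sqrt{3290725 + 1316} = \sqrt{3292041}$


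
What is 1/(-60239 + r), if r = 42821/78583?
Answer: -78583/4733718516 ≈ -1.6601e-5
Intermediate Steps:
r = 42821/78583 (r = 42821*(1/78583) = 42821/78583 ≈ 0.54491)
1/(-60239 + r) = 1/(-60239 + 42821/78583) = 1/(-4733718516/78583) = -78583/4733718516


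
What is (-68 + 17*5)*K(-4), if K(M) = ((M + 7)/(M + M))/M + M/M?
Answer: 595/32 ≈ 18.594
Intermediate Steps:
K(M) = 1 + (7 + M)/(2*M²) (K(M) = ((7 + M)/((2*M)))/M + 1 = ((7 + M)*(1/(2*M)))/M + 1 = ((7 + M)/(2*M))/M + 1 = (7 + M)/(2*M²) + 1 = 1 + (7 + M)/(2*M²))
(-68 + 17*5)*K(-4) = (-68 + 17*5)*((½)*(7 - 4 + 2*(-4)²)/(-4)²) = (-68 + 85)*((½)*(1/16)*(7 - 4 + 2*16)) = 17*((½)*(1/16)*(7 - 4 + 32)) = 17*((½)*(1/16)*35) = 17*(35/32) = 595/32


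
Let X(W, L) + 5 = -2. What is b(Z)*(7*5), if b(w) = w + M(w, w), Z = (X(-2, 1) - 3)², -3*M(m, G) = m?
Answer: 7000/3 ≈ 2333.3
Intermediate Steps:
X(W, L) = -7 (X(W, L) = -5 - 2 = -7)
M(m, G) = -m/3
Z = 100 (Z = (-7 - 3)² = (-10)² = 100)
b(w) = 2*w/3 (b(w) = w - w/3 = 2*w/3)
b(Z)*(7*5) = ((⅔)*100)*(7*5) = (200/3)*35 = 7000/3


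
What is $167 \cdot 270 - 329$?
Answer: $44761$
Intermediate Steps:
$167 \cdot 270 - 329 = 45090 - 329 = 44761$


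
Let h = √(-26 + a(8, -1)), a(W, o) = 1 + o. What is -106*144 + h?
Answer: -15264 + I*√26 ≈ -15264.0 + 5.099*I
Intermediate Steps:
h = I*√26 (h = √(-26 + (1 - 1)) = √(-26 + 0) = √(-26) = I*√26 ≈ 5.099*I)
-106*144 + h = -106*144 + I*√26 = -15264 + I*√26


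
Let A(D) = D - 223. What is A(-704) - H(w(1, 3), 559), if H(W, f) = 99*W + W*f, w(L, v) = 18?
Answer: -12771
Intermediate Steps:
A(D) = -223 + D
A(-704) - H(w(1, 3), 559) = (-223 - 704) - 18*(99 + 559) = -927 - 18*658 = -927 - 1*11844 = -927 - 11844 = -12771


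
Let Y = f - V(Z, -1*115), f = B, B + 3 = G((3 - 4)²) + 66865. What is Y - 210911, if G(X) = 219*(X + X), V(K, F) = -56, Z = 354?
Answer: -143555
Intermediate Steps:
G(X) = 438*X (G(X) = 219*(2*X) = 438*X)
B = 67300 (B = -3 + (438*(3 - 4)² + 66865) = -3 + (438*(-1)² + 66865) = -3 + (438*1 + 66865) = -3 + (438 + 66865) = -3 + 67303 = 67300)
f = 67300
Y = 67356 (Y = 67300 - 1*(-56) = 67300 + 56 = 67356)
Y - 210911 = 67356 - 210911 = -143555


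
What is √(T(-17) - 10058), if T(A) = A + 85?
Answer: 3*I*√1110 ≈ 99.95*I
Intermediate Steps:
T(A) = 85 + A
√(T(-17) - 10058) = √((85 - 17) - 10058) = √(68 - 10058) = √(-9990) = 3*I*√1110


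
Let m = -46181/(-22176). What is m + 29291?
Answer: 649603397/22176 ≈ 29293.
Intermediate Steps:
m = 46181/22176 (m = -46181*(-1/22176) = 46181/22176 ≈ 2.0825)
m + 29291 = 46181/22176 + 29291 = 649603397/22176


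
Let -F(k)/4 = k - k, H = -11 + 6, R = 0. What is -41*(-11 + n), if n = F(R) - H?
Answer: 246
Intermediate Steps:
H = -5
F(k) = 0 (F(k) = -4*(k - k) = -4*0 = 0)
n = 5 (n = 0 - 1*(-5) = 0 + 5 = 5)
-41*(-11 + n) = -41*(-11 + 5) = -41*(-6) = 246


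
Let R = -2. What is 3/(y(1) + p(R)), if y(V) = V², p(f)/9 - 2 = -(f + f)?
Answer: 3/55 ≈ 0.054545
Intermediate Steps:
p(f) = 18 - 18*f (p(f) = 18 + 9*(-(f + f)) = 18 + 9*(-2*f) = 18 - 18*f)
3/(y(1) + p(R)) = 3/(1² + (18 - 18*(-2))) = 3/(1 + (18 + 36)) = 3/(1 + 54) = 3/55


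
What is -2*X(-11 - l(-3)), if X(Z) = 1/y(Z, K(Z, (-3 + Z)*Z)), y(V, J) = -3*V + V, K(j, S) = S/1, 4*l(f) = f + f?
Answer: -2/19 ≈ -0.10526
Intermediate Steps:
l(f) = f/2 (l(f) = (f + f)/4 = (2*f)/4 = f/2)
K(j, S) = S (K(j, S) = S*1 = S)
y(V, J) = -2*V
X(Z) = -1/(2*Z) (X(Z) = 1/(-2*Z) = -1/(2*Z))
-2*X(-11 - l(-3)) = -(-1)/(-11 - (-3)/2) = -(-1)/(-11 - 1*(-3/2)) = -(-1)/(-11 + 3/2) = -(-1)/(-19/2) = -(-1)*(-2)/19 = -2*1/19 = -2/19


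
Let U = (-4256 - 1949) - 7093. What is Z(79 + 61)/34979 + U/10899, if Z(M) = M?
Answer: -66232126/54462303 ≈ -1.2161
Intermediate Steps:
U = -13298 (U = -6205 - 7093 = -13298)
Z(79 + 61)/34979 + U/10899 = (79 + 61)/34979 - 13298/10899 = 140*(1/34979) - 13298*1/10899 = 20/4997 - 13298/10899 = -66232126/54462303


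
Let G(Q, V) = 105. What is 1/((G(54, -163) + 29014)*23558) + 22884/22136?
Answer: 981130622594/949060803667 ≈ 1.0338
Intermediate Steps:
1/((G(54, -163) + 29014)*23558) + 22884/22136 = 1/((105 + 29014)*23558) + 22884/22136 = (1/23558)/29119 + 22884*(1/22136) = (1/29119)*(1/23558) + 5721/5534 = 1/685985402 + 5721/5534 = 981130622594/949060803667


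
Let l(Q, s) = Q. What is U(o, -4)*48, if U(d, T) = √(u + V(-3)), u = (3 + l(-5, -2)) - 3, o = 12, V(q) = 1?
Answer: 96*I ≈ 96.0*I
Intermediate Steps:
u = -5 (u = (3 - 5) - 3 = -2 - 3 = -5)
U(d, T) = 2*I (U(d, T) = √(-5 + 1) = √(-4) = 2*I)
U(o, -4)*48 = (2*I)*48 = 96*I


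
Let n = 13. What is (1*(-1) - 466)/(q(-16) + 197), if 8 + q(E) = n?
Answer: -467/202 ≈ -2.3119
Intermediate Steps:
q(E) = 5 (q(E) = -8 + 13 = 5)
(1*(-1) - 466)/(q(-16) + 197) = (1*(-1) - 466)/(5 + 197) = (-1 - 466)/202 = -467*1/202 = -467/202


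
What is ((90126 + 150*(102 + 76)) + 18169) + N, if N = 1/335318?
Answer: 45266253411/335318 ≈ 1.3500e+5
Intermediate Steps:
N = 1/335318 ≈ 2.9822e-6
((90126 + 150*(102 + 76)) + 18169) + N = ((90126 + 150*(102 + 76)) + 18169) + 1/335318 = ((90126 + 150*178) + 18169) + 1/335318 = ((90126 + 26700) + 18169) + 1/335318 = (116826 + 18169) + 1/335318 = 134995 + 1/335318 = 45266253411/335318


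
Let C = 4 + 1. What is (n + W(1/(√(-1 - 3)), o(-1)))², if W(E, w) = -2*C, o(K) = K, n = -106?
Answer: 13456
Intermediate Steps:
C = 5
W(E, w) = -10 (W(E, w) = -2*5 = -10)
(n + W(1/(√(-1 - 3)), o(-1)))² = (-106 - 10)² = (-116)² = 13456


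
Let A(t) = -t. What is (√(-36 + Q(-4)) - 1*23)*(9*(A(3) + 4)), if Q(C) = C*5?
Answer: -207 + 18*I*√14 ≈ -207.0 + 67.35*I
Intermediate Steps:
Q(C) = 5*C
(√(-36 + Q(-4)) - 1*23)*(9*(A(3) + 4)) = (√(-36 + 5*(-4)) - 1*23)*(9*(-1*3 + 4)) = (√(-36 - 20) - 23)*(9*(-3 + 4)) = (√(-56) - 23)*(9*1) = (2*I*√14 - 23)*9 = (-23 + 2*I*√14)*9 = -207 + 18*I*√14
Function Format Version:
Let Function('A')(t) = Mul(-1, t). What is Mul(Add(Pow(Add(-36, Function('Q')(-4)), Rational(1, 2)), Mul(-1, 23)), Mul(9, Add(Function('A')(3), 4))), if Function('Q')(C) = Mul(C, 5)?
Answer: Add(-207, Mul(18, I, Pow(14, Rational(1, 2)))) ≈ Add(-207.00, Mul(67.350, I))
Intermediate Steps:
Function('Q')(C) = Mul(5, C)
Mul(Add(Pow(Add(-36, Function('Q')(-4)), Rational(1, 2)), Mul(-1, 23)), Mul(9, Add(Function('A')(3), 4))) = Mul(Add(Pow(Add(-36, Mul(5, -4)), Rational(1, 2)), Mul(-1, 23)), Mul(9, Add(Mul(-1, 3), 4))) = Mul(Add(Pow(Add(-36, -20), Rational(1, 2)), -23), Mul(9, Add(-3, 4))) = Mul(Add(Pow(-56, Rational(1, 2)), -23), Mul(9, 1)) = Mul(Add(Mul(2, I, Pow(14, Rational(1, 2))), -23), 9) = Mul(Add(-23, Mul(2, I, Pow(14, Rational(1, 2)))), 9) = Add(-207, Mul(18, I, Pow(14, Rational(1, 2))))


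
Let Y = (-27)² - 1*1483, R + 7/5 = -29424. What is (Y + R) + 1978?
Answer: -141007/5 ≈ -28201.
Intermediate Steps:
R = -147127/5 (R = -7/5 - 29424 = -147127/5 ≈ -29425.)
Y = -754 (Y = 729 - 1483 = -754)
(Y + R) + 1978 = (-754 - 147127/5) + 1978 = -150897/5 + 1978 = -141007/5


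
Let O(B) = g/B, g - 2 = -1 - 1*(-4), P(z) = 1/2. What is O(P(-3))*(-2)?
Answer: -20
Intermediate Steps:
P(z) = 1/2
g = 5 (g = 2 + (-1 - 1*(-4)) = 2 + (-1 + 4) = 2 + 3 = 5)
O(B) = 5/B
O(P(-3))*(-2) = (5/(1/2))*(-2) = (5*2)*(-2) = 10*(-2) = -20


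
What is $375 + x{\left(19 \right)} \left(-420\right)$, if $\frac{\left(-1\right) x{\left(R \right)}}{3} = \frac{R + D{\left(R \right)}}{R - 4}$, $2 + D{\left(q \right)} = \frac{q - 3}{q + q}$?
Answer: $\frac{34929}{19} \approx 1838.4$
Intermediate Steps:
$D{\left(q \right)} = -2 + \frac{-3 + q}{2 q}$ ($D{\left(q \right)} = -2 + \frac{q - 3}{q + q} = -2 + \frac{-3 + q}{2 q}$)
$x{\left(R \right)} = - \frac{3 \left(R + \frac{3 \left(-1 - R\right)}{2 R}\right)}{-4 + R}$ ($x{\left(R \right)} = - 3 \frac{R + \frac{3 \left(-1 - R\right)}{2 R}}{R - 4} = - 3 \frac{R + \frac{3 \left(-1 - R\right)}{2 R}}{-4 + R} = - \frac{3 \left(R + \frac{3 \left(-1 - R\right)}{2 R}\right)}{-4 + R}$)
$375 + x{\left(19 \right)} \left(-420\right) = 375 + \frac{3 \left(3 - 2 \cdot 19^{2} + 3 \cdot 19\right)}{2 \cdot 19 \left(-4 + 19\right)} \left(-420\right) = 375 + \frac{3}{2} \cdot \frac{1}{19} \cdot \frac{1}{15} \left(3 - 722 + 57\right) \left(-420\right) = 375 + \frac{3}{2} \cdot \frac{1}{19} \cdot \frac{1}{15} \left(-662\right) \left(-420\right) = 375 - - \frac{27804}{19} = 375 + \frac{27804}{19} = \frac{34929}{19}$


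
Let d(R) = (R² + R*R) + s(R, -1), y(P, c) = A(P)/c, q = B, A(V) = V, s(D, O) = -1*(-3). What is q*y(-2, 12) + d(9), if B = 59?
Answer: 931/6 ≈ 155.17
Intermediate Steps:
s(D, O) = 3
q = 59
y(P, c) = P/c
d(R) = 3 + 2*R² (d(R) = (R² + R*R) + 3 = (R² + R²) + 3 = 2*R² + 3 = 3 + 2*R²)
q*y(-2, 12) + d(9) = 59*(-2/12) + (3 + 2*9²) = 59*(-2*1/12) + (3 + 2*81) = 59*(-⅙) + (3 + 162) = -59/6 + 165 = 931/6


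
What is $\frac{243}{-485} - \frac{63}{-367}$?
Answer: $- \frac{58626}{177995} \approx -0.32937$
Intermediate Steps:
$\frac{243}{-485} - \frac{63}{-367} = 243 \left(- \frac{1}{485}\right) - - \frac{63}{367} = - \frac{243}{485} + \frac{63}{367} = - \frac{58626}{177995}$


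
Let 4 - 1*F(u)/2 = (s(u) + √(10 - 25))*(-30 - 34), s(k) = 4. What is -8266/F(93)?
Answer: -53729/6452 + 16532*I*√15/8065 ≈ -8.3275 + 7.939*I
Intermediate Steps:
F(u) = 520 + 128*I*√15 (F(u) = 8 - 2*(4 + √(10 - 25))*(-30 - 34) = 8 - 2*(4 + √(-15))*(-64) = 8 - 2*(4 + I*√15)*(-64) = 8 - 2*(-256 - 64*I*√15) = 8 + (512 + 128*I*√15) = 520 + 128*I*√15)
-8266/F(93) = -8266/(520 + 128*I*√15)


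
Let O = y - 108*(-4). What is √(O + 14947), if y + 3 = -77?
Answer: √15299 ≈ 123.69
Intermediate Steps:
y = -80 (y = -3 - 77 = -80)
O = 352 (O = -80 - 108*(-4) = -80 + 432 = 352)
√(O + 14947) = √(352 + 14947) = √15299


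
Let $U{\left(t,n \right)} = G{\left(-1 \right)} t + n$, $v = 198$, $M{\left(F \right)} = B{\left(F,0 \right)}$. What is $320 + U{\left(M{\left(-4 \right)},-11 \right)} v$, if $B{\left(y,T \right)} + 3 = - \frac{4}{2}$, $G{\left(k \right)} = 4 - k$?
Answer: $-6808$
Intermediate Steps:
$B{\left(y,T \right)} = -5$ ($B{\left(y,T \right)} = -3 - \frac{4}{2} = -3 - 2 = -5$)
$M{\left(F \right)} = -5$
$U{\left(t,n \right)} = n + 5 t$ ($U{\left(t,n \right)} = \left(4 - -1\right) t + n = \left(4 + 1\right) t + n = 5 t + n = n + 5 t$)
$320 + U{\left(M{\left(-4 \right)},-11 \right)} v = 320 + \left(-11 + 5 \left(-5\right)\right) 198 = 320 + \left(-11 - 25\right) 198 = 320 - 7128 = -6808$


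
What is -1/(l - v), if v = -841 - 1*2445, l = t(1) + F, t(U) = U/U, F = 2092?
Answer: -1/5379 ≈ -0.00018591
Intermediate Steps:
t(U) = 1
l = 2093 (l = 1 + 2092 = 2093)
v = -3286 (v = -841 - 2445 = -3286)
-1/(l - v) = -1/(2093 - 1*(-3286)) = -1/(2093 + 3286) = -1/5379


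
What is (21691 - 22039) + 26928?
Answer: 26580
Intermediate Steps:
(21691 - 22039) + 26928 = -348 + 26928 = 26580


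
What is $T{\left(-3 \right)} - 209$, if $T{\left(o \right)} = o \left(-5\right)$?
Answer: $-194$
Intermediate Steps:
$T{\left(o \right)} = - 5 o$
$T{\left(-3 \right)} - 209 = \left(-5\right) \left(-3\right) - 209 = 15 - 209 = -194$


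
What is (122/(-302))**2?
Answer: 3721/22801 ≈ 0.16319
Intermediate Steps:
(122/(-302))**2 = (122*(-1/302))**2 = (-61/151)**2 = 3721/22801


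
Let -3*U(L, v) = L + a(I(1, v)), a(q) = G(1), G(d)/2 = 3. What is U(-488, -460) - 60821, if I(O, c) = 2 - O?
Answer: -181981/3 ≈ -60660.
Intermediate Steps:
G(d) = 6 (G(d) = 2*3 = 6)
a(q) = 6
U(L, v) = -2 - L/3 (U(L, v) = -(L + 6)/3 = -(6 + L)/3 = -2 - L/3)
U(-488, -460) - 60821 = (-2 - ⅓*(-488)) - 60821 = (-2 + 488/3) - 60821 = 482/3 - 60821 = -181981/3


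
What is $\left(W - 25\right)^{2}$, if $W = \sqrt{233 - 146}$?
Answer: $\left(25 - \sqrt{87}\right)^{2} \approx 245.63$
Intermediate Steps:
$W = \sqrt{87} \approx 9.3274$
$\left(W - 25\right)^{2} = \left(\sqrt{87} - 25\right)^{2} = \left(-25 + \sqrt{87}\right)^{2}$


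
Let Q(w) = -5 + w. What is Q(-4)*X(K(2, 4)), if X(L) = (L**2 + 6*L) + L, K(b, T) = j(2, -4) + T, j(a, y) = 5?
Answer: -1296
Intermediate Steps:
K(b, T) = 5 + T
X(L) = L**2 + 7*L
Q(-4)*X(K(2, 4)) = (-5 - 4)*((5 + 4)*(7 + (5 + 4))) = -81*(7 + 9) = -81*16 = -9*144 = -1296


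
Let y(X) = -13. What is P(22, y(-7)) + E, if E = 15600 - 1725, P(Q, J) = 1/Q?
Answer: 305251/22 ≈ 13875.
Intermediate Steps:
E = 13875
P(22, y(-7)) + E = 1/22 + 13875 = 305251/22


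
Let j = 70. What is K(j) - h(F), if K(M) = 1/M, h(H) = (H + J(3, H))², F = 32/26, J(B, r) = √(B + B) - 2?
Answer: -77811/11830 + 20*√6/13 ≈ -2.8090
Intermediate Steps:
J(B, r) = -2 + √2*√B (J(B, r) = √(2*B) - 2 = √2*√B - 2 = -2 + √2*√B)
F = 16/13 (F = 32*(1/26) = 16/13 ≈ 1.2308)
h(H) = (-2 + H + √6)² (h(H) = (H + (-2 + √2*√3))² = (H + (-2 + √6))² = (-2 + H + √6)²)
K(j) - h(F) = 1/70 - (-2 + 16/13 + √6)² = 1/70 - (-10/13 + √6)²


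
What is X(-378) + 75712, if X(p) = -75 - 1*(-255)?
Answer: 75892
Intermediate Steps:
X(p) = 180 (X(p) = -75 + 255 = 180)
X(-378) + 75712 = 180 + 75712 = 75892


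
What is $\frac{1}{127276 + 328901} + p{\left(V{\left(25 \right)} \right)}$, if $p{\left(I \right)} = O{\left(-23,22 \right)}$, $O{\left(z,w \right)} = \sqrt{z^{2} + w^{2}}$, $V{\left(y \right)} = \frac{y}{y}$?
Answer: $\frac{1}{456177} + \sqrt{1013} \approx 31.828$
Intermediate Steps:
$V{\left(y \right)} = 1$
$O{\left(z,w \right)} = \sqrt{w^{2} + z^{2}}$
$p{\left(I \right)} = \sqrt{1013}$ ($p{\left(I \right)} = \sqrt{22^{2} + \left(-23\right)^{2}} = \sqrt{484 + 529} = \sqrt{1013}$)
$\frac{1}{127276 + 328901} + p{\left(V{\left(25 \right)} \right)} = \frac{1}{127276 + 328901} + \sqrt{1013} = \frac{1}{456177} + \sqrt{1013}$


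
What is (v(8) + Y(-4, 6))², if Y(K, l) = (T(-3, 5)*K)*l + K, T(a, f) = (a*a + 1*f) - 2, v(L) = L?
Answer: 80656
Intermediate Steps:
T(a, f) = -2 + f + a² (T(a, f) = (a² + f) - 2 = (f + a²) - 2 = -2 + f + a²)
Y(K, l) = K + 12*K*l (Y(K, l) = ((-2 + 5 + (-3)²)*K)*l + K = ((-2 + 5 + 9)*K)*l + K = (12*K)*l + K = 12*K*l + K = K + 12*K*l)
(v(8) + Y(-4, 6))² = (8 - 4*(1 + 12*6))² = (8 - 4*(1 + 72))² = (8 - 4*73)² = (8 - 292)² = (-284)² = 80656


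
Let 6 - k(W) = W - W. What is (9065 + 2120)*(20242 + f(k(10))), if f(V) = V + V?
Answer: 226540990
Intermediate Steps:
k(W) = 6 (k(W) = 6 - (W - W) = 6 - 1*0 = 6 + 0 = 6)
f(V) = 2*V
(9065 + 2120)*(20242 + f(k(10))) = (9065 + 2120)*(20242 + 2*6) = 11185*(20242 + 12) = 11185*20254 = 226540990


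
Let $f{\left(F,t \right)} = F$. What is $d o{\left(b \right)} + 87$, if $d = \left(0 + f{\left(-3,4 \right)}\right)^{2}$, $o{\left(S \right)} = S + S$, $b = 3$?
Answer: $141$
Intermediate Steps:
$o{\left(S \right)} = 2 S$
$d = 9$ ($d = \left(0 - 3\right)^{2} = \left(-3\right)^{2} = 9$)
$d o{\left(b \right)} + 87 = 9 \cdot 2 \cdot 3 + 87 = 9 \cdot 6 + 87 = 54 + 87 = 141$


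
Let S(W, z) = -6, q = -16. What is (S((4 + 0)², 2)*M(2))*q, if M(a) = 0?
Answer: 0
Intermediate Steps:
(S((4 + 0)², 2)*M(2))*q = -6*0*(-16) = 0*(-16) = 0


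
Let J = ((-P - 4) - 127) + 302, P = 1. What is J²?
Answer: 28900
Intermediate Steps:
J = 170 (J = ((-1*1 - 4) - 127) + 302 = ((-1 - 4) - 127) + 302 = (-5 - 127) + 302 = -132 + 302 = 170)
J² = 170² = 28900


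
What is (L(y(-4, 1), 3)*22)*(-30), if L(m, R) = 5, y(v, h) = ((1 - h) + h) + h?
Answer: -3300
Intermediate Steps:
y(v, h) = 1 + h
(L(y(-4, 1), 3)*22)*(-30) = (5*22)*(-30) = 110*(-30) = -3300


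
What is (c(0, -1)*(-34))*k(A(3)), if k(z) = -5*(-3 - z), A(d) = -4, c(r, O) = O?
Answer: -170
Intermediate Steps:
k(z) = 15 + 5*z
(c(0, -1)*(-34))*k(A(3)) = (-1*(-34))*(15 + 5*(-4)) = 34*(15 - 20) = 34*(-5) = -170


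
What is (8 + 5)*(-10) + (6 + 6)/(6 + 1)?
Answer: -898/7 ≈ -128.29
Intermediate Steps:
(8 + 5)*(-10) + (6 + 6)/(6 + 1) = 13*(-10) + 12/7 = -130 + 12*(1/7) = -130 + 12/7 = -898/7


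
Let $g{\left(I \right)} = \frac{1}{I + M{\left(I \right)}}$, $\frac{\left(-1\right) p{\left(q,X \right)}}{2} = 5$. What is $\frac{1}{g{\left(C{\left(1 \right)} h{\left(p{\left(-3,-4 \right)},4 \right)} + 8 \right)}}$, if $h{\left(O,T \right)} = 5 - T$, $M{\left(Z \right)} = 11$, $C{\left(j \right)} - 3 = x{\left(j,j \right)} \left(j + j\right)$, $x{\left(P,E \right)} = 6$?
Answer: $34$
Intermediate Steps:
$p{\left(q,X \right)} = -10$ ($p{\left(q,X \right)} = \left(-2\right) 5 = -10$)
$C{\left(j \right)} = 3 + 12 j$ ($C{\left(j \right)} = 3 + 6 \left(j + j\right) = 3 + 6 \cdot 2 j = 3 + 12 j$)
$g{\left(I \right)} = \frac{1}{11 + I}$ ($g{\left(I \right)} = \frac{1}{I + 11} = \frac{1}{11 + I}$)
$\frac{1}{g{\left(C{\left(1 \right)} h{\left(p{\left(-3,-4 \right)},4 \right)} + 8 \right)}} = \frac{1}{\frac{1}{11 + \left(\left(3 + 12 \cdot 1\right) \left(5 - 4\right) + 8\right)}} = \frac{1}{\frac{1}{11 + \left(\left(3 + 12\right) \left(5 - 4\right) + 8\right)}} = \frac{1}{\frac{1}{11 + \left(15 \cdot 1 + 8\right)}} = \frac{1}{\frac{1}{11 + \left(15 + 8\right)}} = \frac{1}{\frac{1}{11 + 23}} = \frac{1}{\frac{1}{34}} = 34$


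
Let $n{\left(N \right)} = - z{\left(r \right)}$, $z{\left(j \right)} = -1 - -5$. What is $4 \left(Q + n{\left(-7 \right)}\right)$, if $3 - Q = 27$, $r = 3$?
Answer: $-112$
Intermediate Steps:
$z{\left(j \right)} = 4$ ($z{\left(j \right)} = -1 + 5 = 4$)
$Q = -24$ ($Q = 3 - 27 = -24$)
$n{\left(N \right)} = -4$ ($n{\left(N \right)} = \left(-1\right) 4 = -4$)
$4 \left(Q + n{\left(-7 \right)}\right) = 4 \left(-24 - 4\right) = 4 \left(-28\right) = -112$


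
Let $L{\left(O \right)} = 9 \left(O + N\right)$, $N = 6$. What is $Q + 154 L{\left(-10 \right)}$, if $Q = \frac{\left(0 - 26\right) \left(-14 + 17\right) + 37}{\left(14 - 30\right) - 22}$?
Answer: $- \frac{210631}{38} \approx -5542.9$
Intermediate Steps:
$Q = \frac{41}{38}$ ($Q = \frac{\left(-26\right) 3 + 37}{\left(14 - 30\right) - 22} = \frac{-78 + 37}{-16 - 22} = - \frac{41}{-38} = \left(-41\right) \left(- \frac{1}{38}\right) = \frac{41}{38} \approx 1.0789$)
$L{\left(O \right)} = 54 + 9 O$ ($L{\left(O \right)} = 9 \left(O + 6\right) = 9 \left(6 + O\right) = 54 + 9 O$)
$Q + 154 L{\left(-10 \right)} = \frac{41}{38} + 154 \left(54 + 9 \left(-10\right)\right) = \frac{41}{38} + 154 \left(54 - 90\right) = \frac{41}{38} + 154 \left(-36\right) = \frac{41}{38} - 5544 = - \frac{210631}{38}$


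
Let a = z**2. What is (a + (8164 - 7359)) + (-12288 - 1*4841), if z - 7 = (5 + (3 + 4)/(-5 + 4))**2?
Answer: -16203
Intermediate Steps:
z = 11 (z = 7 + (5 + (3 + 4)/(-5 + 4))**2 = 7 + (5 + 7/(-1))**2 = 7 + (5 + 7*(-1))**2 = 7 + (5 - 7)**2 = 7 + (-2)**2 = 7 + 4 = 11)
a = 121 (a = 11**2 = 121)
(a + (8164 - 7359)) + (-12288 - 1*4841) = (121 + (8164 - 7359)) + (-12288 - 1*4841) = (121 + 805) + (-12288 - 4841) = 926 - 17129 = -16203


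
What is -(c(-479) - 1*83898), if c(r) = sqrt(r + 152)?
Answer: 83898 - I*sqrt(327) ≈ 83898.0 - 18.083*I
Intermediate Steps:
c(r) = sqrt(152 + r)
-(c(-479) - 1*83898) = -(sqrt(152 - 479) - 1*83898) = -(sqrt(-327) - 83898) = -(I*sqrt(327) - 83898) = -(-83898 + I*sqrt(327)) = 83898 - I*sqrt(327)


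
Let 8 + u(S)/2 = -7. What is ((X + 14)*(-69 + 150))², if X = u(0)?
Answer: 1679616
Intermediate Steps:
u(S) = -30 (u(S) = -16 + 2*(-7) = -16 - 14 = -30)
X = -30
((X + 14)*(-69 + 150))² = ((-30 + 14)*(-69 + 150))² = (-16*81)² = (-1296)² = 1679616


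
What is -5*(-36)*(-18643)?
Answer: -3355740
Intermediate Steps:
-5*(-36)*(-18643) = 180*(-18643) = -3355740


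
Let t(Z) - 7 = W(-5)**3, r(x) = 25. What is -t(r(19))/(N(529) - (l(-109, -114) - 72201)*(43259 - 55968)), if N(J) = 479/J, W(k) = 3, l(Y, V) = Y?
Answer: 17986/486144540431 ≈ 3.6997e-8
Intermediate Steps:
t(Z) = 34 (t(Z) = 7 + 3**3 = 7 + 27 = 34)
-t(r(19))/(N(529) - (l(-109, -114) - 72201)*(43259 - 55968)) = -34/(479/529 - (-109 - 72201)*(43259 - 55968)) = -34/(479*(1/529) - (-72310)*(-12709)) = -34/(479/529 - 1*918987790) = -34/(479/529 - 918987790) = -34/(-486144540431/529) = -34*(-529)/486144540431 = -1*(-17986/486144540431) = 17986/486144540431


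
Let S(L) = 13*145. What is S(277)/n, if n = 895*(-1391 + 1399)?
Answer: 377/1432 ≈ 0.26327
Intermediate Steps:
n = 7160 (n = 895*8 = 7160)
S(L) = 1885
S(277)/n = 1885/7160 = 1885*(1/7160) = 377/1432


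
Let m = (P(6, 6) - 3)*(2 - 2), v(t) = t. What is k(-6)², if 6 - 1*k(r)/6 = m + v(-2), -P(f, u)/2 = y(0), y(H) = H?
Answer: 2304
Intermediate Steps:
P(f, u) = 0 (P(f, u) = -2*0 = 0)
m = 0 (m = (0 - 3)*(2 - 2) = -3*0 = 0)
k(r) = 48 (k(r) = 36 - 6*(0 - 2) = 36 - 6*(-2) = 36 + 12 = 48)
k(-6)² = 48² = 2304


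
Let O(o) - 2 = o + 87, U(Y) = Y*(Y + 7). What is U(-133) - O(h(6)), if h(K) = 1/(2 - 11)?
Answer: 150022/9 ≈ 16669.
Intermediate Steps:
U(Y) = Y*(7 + Y)
h(K) = -1/9 (h(K) = 1/(-9) = -1/9)
O(o) = 89 + o (O(o) = 2 + (o + 87) = 2 + (87 + o) = 89 + o)
U(-133) - O(h(6)) = -133*(7 - 133) - (89 - 1/9) = -133*(-126) - 1*800/9 = 16758 - 800/9 = 150022/9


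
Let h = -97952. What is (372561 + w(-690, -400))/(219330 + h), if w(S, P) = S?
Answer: 371871/121378 ≈ 3.0637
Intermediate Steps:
(372561 + w(-690, -400))/(219330 + h) = (372561 - 690)/(219330 - 97952) = 371871/121378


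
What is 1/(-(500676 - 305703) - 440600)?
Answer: -1/635573 ≈ -1.5734e-6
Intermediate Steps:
1/(-(500676 - 305703) - 440600) = 1/(-1*194973 - 440600) = 1/(-194973 - 440600) = 1/(-635573) = -1/635573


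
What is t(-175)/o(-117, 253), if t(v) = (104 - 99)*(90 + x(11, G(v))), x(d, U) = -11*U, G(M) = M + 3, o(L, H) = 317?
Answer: 9910/317 ≈ 31.262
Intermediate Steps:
G(M) = 3 + M
t(v) = 285 - 55*v (t(v) = (104 - 99)*(90 - 11*(3 + v)) = 5*(90 + (-33 - 11*v)) = 5*(57 - 11*v) = 285 - 55*v)
t(-175)/o(-117, 253) = (285 - 55*(-175))/317 = (285 + 9625)*(1/317) = 9910*(1/317) = 9910/317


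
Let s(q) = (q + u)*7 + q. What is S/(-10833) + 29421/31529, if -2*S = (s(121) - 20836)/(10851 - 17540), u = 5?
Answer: 1421476870537/1523101607782 ≈ 0.93328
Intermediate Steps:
s(q) = 35 + 8*q (s(q) = (q + 5)*7 + q = (5 + q)*7 + q = (35 + 7*q) + q = 35 + 8*q)
S = -19833/13378 (S = -((35 + 8*121) - 20836)/(2*(10851 - 17540)) = -((35 + 968) - 20836)/(2*(-6689)) = -(1003 - 20836)*(-1)/(2*6689) = -(-19833)*(-1)/(2*6689) = -½*19833/6689 = -19833/13378 ≈ -1.4825)
S/(-10833) + 29421/31529 = -19833/13378/(-10833) + 29421/31529 = -19833/13378*(-1/10833) + 29421*(1/31529) = 6611/48307958 + 29421/31529 = 1421476870537/1523101607782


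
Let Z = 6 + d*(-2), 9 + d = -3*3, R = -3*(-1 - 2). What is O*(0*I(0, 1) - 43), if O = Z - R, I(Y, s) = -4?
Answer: -1419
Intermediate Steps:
R = 9 (R = -3*(-3) = 9)
d = -18 (d = -9 - 3*3 = -9 - 9 = -18)
Z = 42 (Z = 6 - 18*(-2) = 6 + 36 = 42)
O = 33 (O = 42 - 1*9 = 42 - 9 = 33)
O*(0*I(0, 1) - 43) = 33*(0*(-4) - 43) = 33*(0 - 43) = 33*(-43) = -1419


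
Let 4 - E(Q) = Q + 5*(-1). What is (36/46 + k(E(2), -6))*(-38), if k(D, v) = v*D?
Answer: 36024/23 ≈ 1566.3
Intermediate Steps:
E(Q) = 9 - Q (E(Q) = 4 - (Q + 5*(-1)) = 4 - (Q - 5) = 4 - (-5 + Q) = 4 + (5 - Q) = 9 - Q)
k(D, v) = D*v
(36/46 + k(E(2), -6))*(-38) = (36/46 + (9 - 1*2)*(-6))*(-38) = (36*(1/46) + (9 - 2)*(-6))*(-38) = (18/23 + 7*(-6))*(-38) = (18/23 - 42)*(-38) = -948/23*(-38) = 36024/23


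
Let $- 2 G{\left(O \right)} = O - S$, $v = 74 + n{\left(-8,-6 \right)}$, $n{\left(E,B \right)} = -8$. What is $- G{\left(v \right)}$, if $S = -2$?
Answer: $34$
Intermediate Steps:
$v = 66$ ($v = 74 - 8 = 66$)
$G{\left(O \right)} = -1 - \frac{O}{2}$ ($G{\left(O \right)} = - \frac{O - -2}{2} = - \frac{O + 2}{2} = - \frac{2 + O}{2} = -1 - \frac{O}{2}$)
$- G{\left(v \right)} = - (-1 - 33) = \left(-1\right) \left(-34\right) = 34$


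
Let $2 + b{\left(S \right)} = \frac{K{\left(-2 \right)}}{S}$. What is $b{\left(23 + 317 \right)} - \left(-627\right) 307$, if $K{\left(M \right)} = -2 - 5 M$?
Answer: $\frac{16361397}{85} \approx 1.9249 \cdot 10^{5}$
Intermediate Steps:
$b{\left(S \right)} = -2 + \frac{8}{S}$ ($b{\left(S \right)} = -2 + \frac{-2 - -10}{S} = -2 + \frac{-2 + 10}{S} = -2 + \frac{8}{S}$)
$b{\left(23 + 317 \right)} - \left(-627\right) 307 = \left(-2 + \frac{8}{23 + 317}\right) - \left(-627\right) 307 = \left(-2 + \frac{8}{340}\right) - -192489 = \left(-2 + 8 \cdot \frac{1}{340}\right) + 192489 = \left(-2 + \frac{2}{85}\right) + 192489 = - \frac{168}{85} + 192489 = \frac{16361397}{85}$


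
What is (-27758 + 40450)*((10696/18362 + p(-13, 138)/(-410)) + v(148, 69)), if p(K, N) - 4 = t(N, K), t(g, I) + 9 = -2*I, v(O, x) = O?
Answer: 3548067377814/1882105 ≈ 1.8852e+6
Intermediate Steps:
t(g, I) = -9 - 2*I
p(K, N) = -5 - 2*K (p(K, N) = 4 + (-9 - 2*K) = -5 - 2*K)
(-27758 + 40450)*((10696/18362 + p(-13, 138)/(-410)) + v(148, 69)) = (-27758 + 40450)*((10696/18362 + (-5 - 2*(-13))/(-410)) + 148) = 12692*((10696*(1/18362) + (-5 + 26)*(-1/410)) + 148) = 12692*((5348/9181 + 21*(-1/410)) + 148) = 12692*((5348/9181 - 21/410) + 148) = 12692*(1999879/3764210 + 148) = 12692*(559102959/3764210) = 3548067377814/1882105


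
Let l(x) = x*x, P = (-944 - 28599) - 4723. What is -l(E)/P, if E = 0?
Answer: 0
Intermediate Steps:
P = -34266 (P = -29543 - 4723 = -34266)
l(x) = x²
-l(E)/P = -0²/(-34266) = -0*(-1)/34266 = -1*0 = 0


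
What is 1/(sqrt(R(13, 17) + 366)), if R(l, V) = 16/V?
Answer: sqrt(106046)/6238 ≈ 0.052204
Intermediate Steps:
1/(sqrt(R(13, 17) + 366)) = 1/(sqrt(16/17 + 366)) = 1/(sqrt(6238/17)) = 1/(sqrt(106046)/17) = sqrt(106046)/6238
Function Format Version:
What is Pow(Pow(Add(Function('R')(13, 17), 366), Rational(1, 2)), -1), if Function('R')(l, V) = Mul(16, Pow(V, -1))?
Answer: Mul(Rational(1, 6238), Pow(106046, Rational(1, 2))) ≈ 0.052204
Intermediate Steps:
Pow(Pow(Add(Function('R')(13, 17), 366), Rational(1, 2)), -1) = Pow(Pow(Add(Mul(16, Pow(17, -1)), 366), Rational(1, 2)), -1) = Pow(Pow(Add(Mul(16, Rational(1, 17)), 366), Rational(1, 2)), -1) = Pow(Pow(Add(Rational(16, 17), 366), Rational(1, 2)), -1) = Pow(Pow(Rational(6238, 17), Rational(1, 2)), -1) = Pow(Mul(Rational(1, 17), Pow(106046, Rational(1, 2))), -1) = Mul(Rational(1, 6238), Pow(106046, Rational(1, 2)))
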